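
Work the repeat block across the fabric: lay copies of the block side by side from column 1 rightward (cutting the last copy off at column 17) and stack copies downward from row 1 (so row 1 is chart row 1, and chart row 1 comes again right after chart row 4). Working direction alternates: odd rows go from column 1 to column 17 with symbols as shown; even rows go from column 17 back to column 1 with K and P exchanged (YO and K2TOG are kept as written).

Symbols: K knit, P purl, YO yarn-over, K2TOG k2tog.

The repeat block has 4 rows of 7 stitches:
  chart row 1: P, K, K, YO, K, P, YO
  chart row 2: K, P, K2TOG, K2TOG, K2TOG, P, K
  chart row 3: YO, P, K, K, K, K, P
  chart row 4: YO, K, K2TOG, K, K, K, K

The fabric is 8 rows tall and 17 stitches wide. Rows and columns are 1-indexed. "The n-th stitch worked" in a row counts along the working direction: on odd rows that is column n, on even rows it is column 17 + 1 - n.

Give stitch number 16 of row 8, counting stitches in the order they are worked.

Row 8 uses chart row ((8-1) mod 4)+1 = 4. Row 8 is even, so WS.
Chart row 4 tiled across columns 1-17: YO K K2TOG K K K K YO K K2TOG K K K K YO K K2TOG
Wrong side: read the tiled row from column 17 down to 1 and exchange K with P (leave YO, K2TOG).
Row 8 as worked: K2TOG P YO P P P P K2TOG P YO P P P P K2TOG P YO
The 16th stitch worked is P.

Result:
P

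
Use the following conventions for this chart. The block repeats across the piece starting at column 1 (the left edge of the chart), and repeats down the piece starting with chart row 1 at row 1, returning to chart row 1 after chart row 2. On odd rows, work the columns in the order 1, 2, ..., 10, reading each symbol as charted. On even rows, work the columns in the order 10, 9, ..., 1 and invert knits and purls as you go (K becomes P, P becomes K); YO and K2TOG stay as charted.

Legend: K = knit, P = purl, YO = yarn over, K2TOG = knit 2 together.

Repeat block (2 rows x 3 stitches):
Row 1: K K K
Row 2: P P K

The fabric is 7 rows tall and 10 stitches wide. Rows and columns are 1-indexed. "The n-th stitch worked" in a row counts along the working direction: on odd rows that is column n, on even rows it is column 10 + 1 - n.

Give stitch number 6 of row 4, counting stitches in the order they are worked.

Result:
K

Derivation:
Row 4 uses chart row ((4-1) mod 2)+1 = 2. Row 4 is even, so WS.
Chart row 2 tiled across columns 1-10: P P K P P K P P K P
WS: work from column 10 back to column 1 (reverse the tiled row), swapping K<->P (YO and K2TOG unchanged).
Row 4 as worked: K P K K P K K P K K
Counting 6 along the worked row gives K.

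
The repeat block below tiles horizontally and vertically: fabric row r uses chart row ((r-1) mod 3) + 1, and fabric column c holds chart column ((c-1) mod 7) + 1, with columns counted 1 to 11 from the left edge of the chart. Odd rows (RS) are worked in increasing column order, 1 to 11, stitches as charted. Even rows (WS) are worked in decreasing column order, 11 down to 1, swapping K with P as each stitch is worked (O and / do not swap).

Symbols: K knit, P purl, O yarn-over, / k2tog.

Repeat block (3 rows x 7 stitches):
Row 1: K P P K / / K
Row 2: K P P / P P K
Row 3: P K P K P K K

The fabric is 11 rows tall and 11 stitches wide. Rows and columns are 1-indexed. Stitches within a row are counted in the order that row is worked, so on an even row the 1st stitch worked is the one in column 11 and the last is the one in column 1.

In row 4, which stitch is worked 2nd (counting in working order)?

Stitch:
K

Derivation:
For row 4: chart row = ((4-1) mod 3) + 1 = 1; this is a WS (even) row.
Chart row 1 tiled across columns 1-11: K P P K / / K K P P K
WS: work from column 11 back to column 1 (reverse the tiled row), swapping K<->P (O and / unchanged).
Row 4 as worked: P K K P P / / P K K P
The 2nd stitch worked is K.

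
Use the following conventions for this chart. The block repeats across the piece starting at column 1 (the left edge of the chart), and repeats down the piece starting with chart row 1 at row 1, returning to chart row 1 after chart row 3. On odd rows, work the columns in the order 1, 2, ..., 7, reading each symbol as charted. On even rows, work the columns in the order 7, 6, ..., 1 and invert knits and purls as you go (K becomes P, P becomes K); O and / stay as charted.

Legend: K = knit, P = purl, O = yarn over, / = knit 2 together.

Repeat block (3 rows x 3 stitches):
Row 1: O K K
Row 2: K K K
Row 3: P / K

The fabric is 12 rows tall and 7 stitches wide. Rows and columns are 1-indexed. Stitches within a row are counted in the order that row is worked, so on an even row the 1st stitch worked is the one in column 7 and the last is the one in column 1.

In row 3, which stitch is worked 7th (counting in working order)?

Row 3 uses chart row ((3-1) mod 3)+1 = 3. Row 3 is odd, so RS.
Chart row 3 tiled across columns 1-7: P / K P / K P
Right side: take the tiled row as-is (worked left to right from column 1).
The 7th stitch worked is P.

Stitch:
P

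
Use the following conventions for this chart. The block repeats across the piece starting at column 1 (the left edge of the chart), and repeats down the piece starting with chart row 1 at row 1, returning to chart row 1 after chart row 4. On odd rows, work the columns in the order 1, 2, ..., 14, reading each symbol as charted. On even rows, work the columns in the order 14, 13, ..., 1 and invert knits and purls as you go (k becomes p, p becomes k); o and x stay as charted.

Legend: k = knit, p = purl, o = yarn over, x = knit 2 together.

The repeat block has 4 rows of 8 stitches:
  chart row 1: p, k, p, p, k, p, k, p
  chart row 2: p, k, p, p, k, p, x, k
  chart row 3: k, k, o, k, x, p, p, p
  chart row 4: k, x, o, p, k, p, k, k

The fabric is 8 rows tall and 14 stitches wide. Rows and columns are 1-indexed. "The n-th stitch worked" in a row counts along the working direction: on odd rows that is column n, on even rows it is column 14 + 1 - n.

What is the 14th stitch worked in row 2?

For row 2: chart row = ((2-1) mod 4) + 1 = 2; this is a WS (even) row.
Chart row 2 tiled across columns 1-14: p k p p k p x k p k p p k p
WS row: flip the tiled sequence (start at column 14) and apply k<->p; o and x stay.
Row 2 as worked: k p k k p k p x k p k k p k
Stitch 14 in working order -> k

== STITCH ==
k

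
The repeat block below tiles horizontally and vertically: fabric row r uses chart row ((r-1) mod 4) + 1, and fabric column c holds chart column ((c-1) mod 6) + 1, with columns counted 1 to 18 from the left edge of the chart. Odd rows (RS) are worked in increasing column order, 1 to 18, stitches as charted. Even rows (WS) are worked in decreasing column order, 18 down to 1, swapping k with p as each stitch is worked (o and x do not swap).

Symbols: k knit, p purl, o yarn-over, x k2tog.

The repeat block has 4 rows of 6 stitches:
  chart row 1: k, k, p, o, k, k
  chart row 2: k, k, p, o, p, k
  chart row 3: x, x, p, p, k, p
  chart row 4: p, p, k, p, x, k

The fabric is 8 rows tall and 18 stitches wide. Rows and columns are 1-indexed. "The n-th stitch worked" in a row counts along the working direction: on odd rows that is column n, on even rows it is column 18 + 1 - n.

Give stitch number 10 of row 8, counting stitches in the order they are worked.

For row 8: chart row = ((8-1) mod 4) + 1 = 4; this is a WS (even) row.
Chart row 4 tiled across columns 1-18: p p k p x k p p k p x k p p k p x k
WS row: flip the tiled sequence (start at column 18) and apply k<->p; o and x stay.
Row 8 as worked: p x k p k k p x k p k k p x k p k k
The 10th stitch worked is p.

Result:
p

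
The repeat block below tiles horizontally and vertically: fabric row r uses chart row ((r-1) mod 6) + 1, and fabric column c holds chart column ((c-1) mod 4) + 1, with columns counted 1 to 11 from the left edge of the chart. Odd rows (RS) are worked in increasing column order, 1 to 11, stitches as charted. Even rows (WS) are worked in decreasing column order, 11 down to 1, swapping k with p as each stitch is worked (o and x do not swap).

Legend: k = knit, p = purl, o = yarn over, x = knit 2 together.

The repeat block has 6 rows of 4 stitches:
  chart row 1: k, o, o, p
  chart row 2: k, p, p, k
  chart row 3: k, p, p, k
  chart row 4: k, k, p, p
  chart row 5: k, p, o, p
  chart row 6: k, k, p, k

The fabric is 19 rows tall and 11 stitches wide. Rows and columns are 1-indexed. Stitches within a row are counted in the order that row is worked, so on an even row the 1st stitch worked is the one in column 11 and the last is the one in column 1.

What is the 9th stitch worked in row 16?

For row 16: chart row = ((16-1) mod 6) + 1 = 4; this is a WS (even) row.
Chart row 4 tiled across columns 1-11: k k p p k k p p k k p
Wrong side: read the tiled row from column 11 down to 1 and exchange k with p (leave o, x).
Row 16 as worked: k p p k k p p k k p p
The 9th stitch worked is k.

Result:
k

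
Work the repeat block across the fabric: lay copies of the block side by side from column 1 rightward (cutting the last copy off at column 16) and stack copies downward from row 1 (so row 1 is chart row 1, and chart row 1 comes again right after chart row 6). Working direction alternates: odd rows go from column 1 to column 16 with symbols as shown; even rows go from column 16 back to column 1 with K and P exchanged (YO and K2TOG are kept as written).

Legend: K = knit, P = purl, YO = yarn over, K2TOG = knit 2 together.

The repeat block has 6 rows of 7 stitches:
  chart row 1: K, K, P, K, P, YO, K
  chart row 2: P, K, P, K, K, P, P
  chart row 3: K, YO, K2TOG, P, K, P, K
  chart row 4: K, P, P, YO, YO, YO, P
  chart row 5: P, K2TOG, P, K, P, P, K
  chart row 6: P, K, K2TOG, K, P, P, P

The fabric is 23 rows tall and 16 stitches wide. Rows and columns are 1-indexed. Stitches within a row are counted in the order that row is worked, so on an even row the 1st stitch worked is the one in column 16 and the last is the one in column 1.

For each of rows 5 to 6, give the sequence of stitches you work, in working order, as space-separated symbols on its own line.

Row 5: chart row 5, RS - tile across columns 1-16 and work as-is.
Row 6: chart row 6, WS - tiled (columns 1-16): P K K2TOG K P P P P K K2TOG K P P P P K; work from column 16 back to 1 with K<->P swapped.

Rows as worked:
P K2TOG P K P P K P K2TOG P K P P K P K2TOG
P K K K K P K2TOG P K K K K P K2TOG P K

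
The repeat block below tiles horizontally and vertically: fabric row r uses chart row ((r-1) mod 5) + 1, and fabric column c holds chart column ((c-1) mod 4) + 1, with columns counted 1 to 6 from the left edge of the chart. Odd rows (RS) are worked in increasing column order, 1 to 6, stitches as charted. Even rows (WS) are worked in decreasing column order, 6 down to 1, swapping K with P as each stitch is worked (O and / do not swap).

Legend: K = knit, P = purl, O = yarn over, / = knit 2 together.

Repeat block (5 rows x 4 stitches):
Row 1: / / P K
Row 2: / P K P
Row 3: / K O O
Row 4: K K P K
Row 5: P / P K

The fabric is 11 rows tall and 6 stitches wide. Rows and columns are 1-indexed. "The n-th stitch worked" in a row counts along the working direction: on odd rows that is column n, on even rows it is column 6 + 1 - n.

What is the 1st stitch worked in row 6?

Row 6 uses chart row ((6-1) mod 5)+1 = 1. Row 6 is even, so WS.
Chart row 1 tiled across columns 1-6: / / P K / /
Wrong side: read the tiled row from column 6 down to 1 and exchange K with P (leave O, /).
Row 6 as worked: / / P K / /
The 1st stitch worked is /.

== STITCH ==
/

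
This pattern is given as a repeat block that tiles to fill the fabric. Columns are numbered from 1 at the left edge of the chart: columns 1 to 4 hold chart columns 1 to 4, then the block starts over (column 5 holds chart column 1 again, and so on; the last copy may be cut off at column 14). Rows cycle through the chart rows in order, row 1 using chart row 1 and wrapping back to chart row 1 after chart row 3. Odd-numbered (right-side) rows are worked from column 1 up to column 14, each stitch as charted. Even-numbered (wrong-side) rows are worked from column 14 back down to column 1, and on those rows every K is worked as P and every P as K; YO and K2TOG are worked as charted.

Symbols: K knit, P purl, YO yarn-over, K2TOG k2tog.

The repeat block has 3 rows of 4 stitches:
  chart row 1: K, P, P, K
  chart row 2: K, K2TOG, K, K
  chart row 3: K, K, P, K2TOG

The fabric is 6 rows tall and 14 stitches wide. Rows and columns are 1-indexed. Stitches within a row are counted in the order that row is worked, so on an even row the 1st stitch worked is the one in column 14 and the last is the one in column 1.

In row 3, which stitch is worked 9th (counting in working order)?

== STITCH ==
K

Derivation:
For row 3: chart row = ((3-1) mod 3) + 1 = 3; this is a RS (odd) row.
Chart row 3 tiled across columns 1-14: K K P K2TOG K K P K2TOG K K P K2TOG K K
RS: work column 1 to column 14, symbols as charted — the tiled row is the row as worked.
Stitch 9 in working order -> K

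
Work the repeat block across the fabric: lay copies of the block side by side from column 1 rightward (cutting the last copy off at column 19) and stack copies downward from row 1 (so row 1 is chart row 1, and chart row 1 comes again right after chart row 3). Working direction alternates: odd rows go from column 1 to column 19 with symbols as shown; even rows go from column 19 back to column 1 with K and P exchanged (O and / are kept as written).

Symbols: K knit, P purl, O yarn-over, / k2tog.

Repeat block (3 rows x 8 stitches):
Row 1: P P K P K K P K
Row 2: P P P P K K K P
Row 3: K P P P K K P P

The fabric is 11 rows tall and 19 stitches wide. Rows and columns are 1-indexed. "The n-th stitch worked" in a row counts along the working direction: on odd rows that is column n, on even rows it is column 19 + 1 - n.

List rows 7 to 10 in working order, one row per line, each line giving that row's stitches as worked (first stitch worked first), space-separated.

Row 7: chart row 1, RS - tile across columns 1-19 and work as-is.
Row 8: chart row 2, WS - tiled (columns 1-19): P P P P K K K P P P P P K K K P P P P; work from column 19 back to 1 with K<->P swapped.
Row 9: chart row 3, RS - tile across columns 1-19 and work as-is.
Row 10: chart row 1, WS - tiled (columns 1-19): P P K P K K P K P P K P K K P K P P K; work from column 19 back to 1 with K<->P swapped.

Rows as worked:
P P K P K K P K P P K P K K P K P P K
K K K K P P P K K K K K P P P K K K K
K P P P K K P P K P P P K K P P K P P
P K K P K P P K P K K P K P P K P K K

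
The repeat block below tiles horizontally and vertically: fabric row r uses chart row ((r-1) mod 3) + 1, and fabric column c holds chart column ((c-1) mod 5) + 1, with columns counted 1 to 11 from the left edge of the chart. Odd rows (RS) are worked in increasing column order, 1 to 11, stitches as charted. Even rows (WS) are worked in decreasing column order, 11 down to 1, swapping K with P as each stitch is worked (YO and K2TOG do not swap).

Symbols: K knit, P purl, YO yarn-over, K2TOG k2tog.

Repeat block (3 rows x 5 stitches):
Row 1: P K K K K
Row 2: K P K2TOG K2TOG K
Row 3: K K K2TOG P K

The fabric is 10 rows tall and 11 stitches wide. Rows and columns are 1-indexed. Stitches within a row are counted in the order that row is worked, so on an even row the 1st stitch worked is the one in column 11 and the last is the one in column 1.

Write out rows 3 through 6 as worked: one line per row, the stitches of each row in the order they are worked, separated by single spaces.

Row 3: chart row 3, RS - tile across columns 1-11 and work as-is.
Row 4: chart row 1, WS - tiled (columns 1-11): P K K K K P K K K K P; work from column 11 back to 1 with K<->P swapped.
Row 5: chart row 2, RS - tile across columns 1-11 and work as-is.
Row 6: chart row 3, WS - tiled (columns 1-11): K K K2TOG P K K K K2TOG P K K; work from column 11 back to 1 with K<->P swapped.

== ROWS AS WORKED ==
K K K2TOG P K K K K2TOG P K K
K P P P P K P P P P K
K P K2TOG K2TOG K K P K2TOG K2TOG K K
P P K K2TOG P P P K K2TOG P P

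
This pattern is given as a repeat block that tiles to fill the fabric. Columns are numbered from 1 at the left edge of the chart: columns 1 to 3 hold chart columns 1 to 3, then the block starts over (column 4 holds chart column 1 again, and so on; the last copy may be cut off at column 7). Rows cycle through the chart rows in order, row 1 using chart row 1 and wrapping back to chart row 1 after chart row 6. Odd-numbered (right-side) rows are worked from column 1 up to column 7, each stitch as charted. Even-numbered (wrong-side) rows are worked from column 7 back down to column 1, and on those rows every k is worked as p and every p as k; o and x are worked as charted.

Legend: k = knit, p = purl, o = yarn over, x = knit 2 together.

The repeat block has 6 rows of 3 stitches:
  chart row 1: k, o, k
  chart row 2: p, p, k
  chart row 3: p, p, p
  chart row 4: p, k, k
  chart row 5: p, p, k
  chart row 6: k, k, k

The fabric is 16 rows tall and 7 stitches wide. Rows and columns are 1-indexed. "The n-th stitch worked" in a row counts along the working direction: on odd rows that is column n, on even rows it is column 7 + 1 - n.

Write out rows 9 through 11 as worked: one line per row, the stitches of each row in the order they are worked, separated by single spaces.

Rows as worked:
p p p p p p p
k p p k p p k
p p k p p k p

Derivation:
Row 9: chart row 3, RS - tile across columns 1-7 and work as-is.
Row 10: chart row 4, WS - tiled (columns 1-7): p k k p k k p; work from column 7 back to 1 with k<->p swapped.
Row 11: chart row 5, RS - tile across columns 1-7 and work as-is.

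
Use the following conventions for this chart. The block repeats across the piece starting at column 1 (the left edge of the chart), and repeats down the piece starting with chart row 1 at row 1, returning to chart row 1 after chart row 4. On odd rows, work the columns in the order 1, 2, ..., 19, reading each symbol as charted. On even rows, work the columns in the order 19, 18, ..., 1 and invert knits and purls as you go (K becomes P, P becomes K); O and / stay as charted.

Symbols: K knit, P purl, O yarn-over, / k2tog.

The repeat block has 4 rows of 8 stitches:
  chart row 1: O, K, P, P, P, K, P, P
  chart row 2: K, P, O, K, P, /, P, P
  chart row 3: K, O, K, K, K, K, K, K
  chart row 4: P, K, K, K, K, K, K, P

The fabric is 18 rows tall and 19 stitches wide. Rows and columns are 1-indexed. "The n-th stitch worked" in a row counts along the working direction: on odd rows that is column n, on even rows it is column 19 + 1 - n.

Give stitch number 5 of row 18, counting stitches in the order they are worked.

Row 18: (18-1) mod 4 = 1, so use chart row 2. Even row -> WS.
Chart row 2 tiled across columns 1-19: K P O K P / P P K P O K P / P P K P O
WS row: flip the tiled sequence (start at column 19) and apply K<->P; O and / stay.
Row 18 as worked: O K P K K / K P O K P K K / K P O K P
Counting 5 along the worked row gives K.

Result:
K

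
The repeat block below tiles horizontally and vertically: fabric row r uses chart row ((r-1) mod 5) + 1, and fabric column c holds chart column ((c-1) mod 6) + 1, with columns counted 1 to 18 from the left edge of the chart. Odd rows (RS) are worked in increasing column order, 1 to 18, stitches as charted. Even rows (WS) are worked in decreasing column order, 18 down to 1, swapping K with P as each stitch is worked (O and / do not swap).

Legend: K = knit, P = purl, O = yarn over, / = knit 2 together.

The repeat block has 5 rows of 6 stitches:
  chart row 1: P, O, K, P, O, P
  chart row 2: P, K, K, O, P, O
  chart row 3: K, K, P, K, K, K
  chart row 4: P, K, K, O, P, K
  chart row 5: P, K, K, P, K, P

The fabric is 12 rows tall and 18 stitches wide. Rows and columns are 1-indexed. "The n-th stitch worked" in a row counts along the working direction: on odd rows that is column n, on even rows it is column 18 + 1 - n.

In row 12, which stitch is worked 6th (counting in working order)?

Result:
K

Derivation:
Row 12: (12-1) mod 5 = 1, so use chart row 2. Even row -> WS.
Chart row 2 tiled across columns 1-18: P K K O P O P K K O P O P K K O P O
WS row: flip the tiled sequence (start at column 18) and apply K<->P; O and / stay.
Row 12 as worked: O K O P P K O K O P P K O K O P P K
Stitch 6 in working order -> K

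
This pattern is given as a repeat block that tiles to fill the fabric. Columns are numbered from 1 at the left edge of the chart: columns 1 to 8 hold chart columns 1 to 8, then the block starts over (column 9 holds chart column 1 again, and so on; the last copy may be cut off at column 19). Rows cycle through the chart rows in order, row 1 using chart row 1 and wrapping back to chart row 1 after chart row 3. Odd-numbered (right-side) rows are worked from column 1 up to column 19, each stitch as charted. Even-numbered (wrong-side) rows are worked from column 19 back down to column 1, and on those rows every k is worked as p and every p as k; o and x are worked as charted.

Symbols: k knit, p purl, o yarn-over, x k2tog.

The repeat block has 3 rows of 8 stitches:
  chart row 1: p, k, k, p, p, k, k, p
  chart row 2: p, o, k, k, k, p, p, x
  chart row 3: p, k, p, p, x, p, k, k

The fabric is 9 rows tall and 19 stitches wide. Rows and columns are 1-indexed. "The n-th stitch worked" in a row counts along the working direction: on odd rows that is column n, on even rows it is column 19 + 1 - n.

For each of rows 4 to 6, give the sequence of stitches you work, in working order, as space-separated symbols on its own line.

Result:
p p k k p p k k p p k k p p k k p p k
p o k k k p p x p o k k k p p x p o k
k p k p p k x k k p k p p k x k k p k

Derivation:
Row 4: chart row 1, WS - tiled (columns 1-19): p k k p p k k p p k k p p k k p p k k; work from column 19 back to 1 with k<->p swapped.
Row 5: chart row 2, RS - tile across columns 1-19 and work as-is.
Row 6: chart row 3, WS - tiled (columns 1-19): p k p p x p k k p k p p x p k k p k p; work from column 19 back to 1 with k<->p swapped.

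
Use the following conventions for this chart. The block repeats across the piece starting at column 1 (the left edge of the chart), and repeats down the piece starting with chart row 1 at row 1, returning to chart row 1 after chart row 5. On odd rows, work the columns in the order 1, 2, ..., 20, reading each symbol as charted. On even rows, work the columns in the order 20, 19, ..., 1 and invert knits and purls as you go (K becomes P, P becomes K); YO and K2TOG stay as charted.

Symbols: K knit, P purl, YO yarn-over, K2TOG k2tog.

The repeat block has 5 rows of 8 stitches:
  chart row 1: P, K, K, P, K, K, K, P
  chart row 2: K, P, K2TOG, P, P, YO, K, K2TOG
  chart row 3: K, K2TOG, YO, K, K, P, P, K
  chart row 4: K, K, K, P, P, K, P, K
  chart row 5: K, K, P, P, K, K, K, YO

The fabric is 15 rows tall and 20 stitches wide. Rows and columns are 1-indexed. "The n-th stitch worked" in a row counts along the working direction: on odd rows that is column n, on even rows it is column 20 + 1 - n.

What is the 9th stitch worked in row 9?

For row 9: chart row = ((9-1) mod 5) + 1 = 4; this is a RS (odd) row.
Chart row 4 tiled across columns 1-20: K K K P P K P K K K K P P K P K K K K P
RS row: no reversal, no swap; stitch n worked = column n.
Stitch 9 in working order -> K

Stitch:
K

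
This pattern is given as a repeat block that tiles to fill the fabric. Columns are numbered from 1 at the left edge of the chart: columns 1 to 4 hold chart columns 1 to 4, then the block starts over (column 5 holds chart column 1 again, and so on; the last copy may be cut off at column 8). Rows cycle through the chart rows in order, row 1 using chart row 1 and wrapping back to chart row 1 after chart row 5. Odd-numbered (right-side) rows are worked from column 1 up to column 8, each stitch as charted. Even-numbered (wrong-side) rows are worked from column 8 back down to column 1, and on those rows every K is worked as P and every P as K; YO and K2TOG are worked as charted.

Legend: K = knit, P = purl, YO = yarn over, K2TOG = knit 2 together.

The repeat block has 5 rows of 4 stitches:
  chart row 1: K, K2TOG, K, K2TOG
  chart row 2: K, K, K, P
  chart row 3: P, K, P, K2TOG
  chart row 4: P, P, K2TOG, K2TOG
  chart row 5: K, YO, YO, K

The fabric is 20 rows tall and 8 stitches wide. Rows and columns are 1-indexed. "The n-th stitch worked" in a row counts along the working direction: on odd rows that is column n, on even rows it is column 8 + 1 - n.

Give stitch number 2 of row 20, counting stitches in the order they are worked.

Row 20 uses chart row ((20-1) mod 5)+1 = 5. Row 20 is even, so WS.
Chart row 5 tiled across columns 1-8: K YO YO K K YO YO K
WS row: flip the tiled sequence (start at column 8) and apply K<->P; YO and K2TOG stay.
Row 20 as worked: P YO YO P P YO YO P
Counting 2 along the worked row gives YO.

Result:
YO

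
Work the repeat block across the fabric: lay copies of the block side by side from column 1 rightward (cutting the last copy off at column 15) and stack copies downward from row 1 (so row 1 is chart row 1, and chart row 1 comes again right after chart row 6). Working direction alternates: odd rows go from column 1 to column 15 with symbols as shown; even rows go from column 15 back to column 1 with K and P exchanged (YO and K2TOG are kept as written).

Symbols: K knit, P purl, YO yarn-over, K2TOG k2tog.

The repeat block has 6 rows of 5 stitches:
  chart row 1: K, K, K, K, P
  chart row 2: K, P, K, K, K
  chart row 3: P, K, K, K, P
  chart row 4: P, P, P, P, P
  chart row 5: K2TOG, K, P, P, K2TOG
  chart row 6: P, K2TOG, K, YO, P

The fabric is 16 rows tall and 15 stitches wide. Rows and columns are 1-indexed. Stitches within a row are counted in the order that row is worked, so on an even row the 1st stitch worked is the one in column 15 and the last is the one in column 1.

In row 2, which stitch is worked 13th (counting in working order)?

For row 2: chart row = ((2-1) mod 6) + 1 = 2; this is a WS (even) row.
Chart row 2 tiled across columns 1-15: K P K K K K P K K K K P K K K
Wrong side: read the tiled row from column 15 down to 1 and exchange K with P (leave YO, K2TOG).
Row 2 as worked: P P P K P P P P K P P P P K P
The 13th stitch worked is P.

== STITCH ==
P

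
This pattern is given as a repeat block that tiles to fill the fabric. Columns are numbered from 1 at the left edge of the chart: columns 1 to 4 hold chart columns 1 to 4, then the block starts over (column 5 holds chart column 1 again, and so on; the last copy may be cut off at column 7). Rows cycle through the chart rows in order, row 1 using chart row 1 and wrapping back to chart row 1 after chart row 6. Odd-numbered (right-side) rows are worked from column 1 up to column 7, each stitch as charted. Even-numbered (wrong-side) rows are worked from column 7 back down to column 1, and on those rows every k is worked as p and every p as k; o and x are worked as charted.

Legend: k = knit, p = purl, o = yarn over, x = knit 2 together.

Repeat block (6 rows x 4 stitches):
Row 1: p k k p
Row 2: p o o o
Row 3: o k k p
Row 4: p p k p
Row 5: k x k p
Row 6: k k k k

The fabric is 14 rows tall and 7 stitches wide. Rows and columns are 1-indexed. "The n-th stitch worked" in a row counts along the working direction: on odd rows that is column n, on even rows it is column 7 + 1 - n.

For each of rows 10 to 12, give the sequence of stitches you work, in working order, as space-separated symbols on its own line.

== ROWS AS WORKED ==
p k k k p k k
k x k p k x k
p p p p p p p

Derivation:
Row 10: chart row 4, WS - tiled (columns 1-7): p p k p p p k; work from column 7 back to 1 with k<->p swapped.
Row 11: chart row 5, RS - tile across columns 1-7 and work as-is.
Row 12: chart row 6, WS - tiled (columns 1-7): k k k k k k k; work from column 7 back to 1 with k<->p swapped.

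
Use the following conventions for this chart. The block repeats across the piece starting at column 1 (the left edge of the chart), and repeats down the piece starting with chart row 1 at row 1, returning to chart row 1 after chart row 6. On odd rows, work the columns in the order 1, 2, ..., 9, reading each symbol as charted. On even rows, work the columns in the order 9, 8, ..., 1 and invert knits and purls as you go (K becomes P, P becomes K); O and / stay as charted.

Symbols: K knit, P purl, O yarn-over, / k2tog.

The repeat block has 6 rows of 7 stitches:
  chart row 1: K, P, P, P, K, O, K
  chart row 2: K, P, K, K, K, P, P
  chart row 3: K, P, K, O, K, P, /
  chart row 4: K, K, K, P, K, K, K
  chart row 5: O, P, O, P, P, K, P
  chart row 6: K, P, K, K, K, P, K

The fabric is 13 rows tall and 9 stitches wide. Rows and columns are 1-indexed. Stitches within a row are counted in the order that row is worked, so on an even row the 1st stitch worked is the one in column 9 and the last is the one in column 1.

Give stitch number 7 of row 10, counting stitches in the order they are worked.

Result:
P

Derivation:
Row 10 uses chart row ((10-1) mod 6)+1 = 4. Row 10 is even, so WS.
Chart row 4 tiled across columns 1-9: K K K P K K K K K
WS row: flip the tiled sequence (start at column 9) and apply K<->P; O and / stay.
Row 10 as worked: P P P P P K P P P
Counting 7 along the worked row gives P.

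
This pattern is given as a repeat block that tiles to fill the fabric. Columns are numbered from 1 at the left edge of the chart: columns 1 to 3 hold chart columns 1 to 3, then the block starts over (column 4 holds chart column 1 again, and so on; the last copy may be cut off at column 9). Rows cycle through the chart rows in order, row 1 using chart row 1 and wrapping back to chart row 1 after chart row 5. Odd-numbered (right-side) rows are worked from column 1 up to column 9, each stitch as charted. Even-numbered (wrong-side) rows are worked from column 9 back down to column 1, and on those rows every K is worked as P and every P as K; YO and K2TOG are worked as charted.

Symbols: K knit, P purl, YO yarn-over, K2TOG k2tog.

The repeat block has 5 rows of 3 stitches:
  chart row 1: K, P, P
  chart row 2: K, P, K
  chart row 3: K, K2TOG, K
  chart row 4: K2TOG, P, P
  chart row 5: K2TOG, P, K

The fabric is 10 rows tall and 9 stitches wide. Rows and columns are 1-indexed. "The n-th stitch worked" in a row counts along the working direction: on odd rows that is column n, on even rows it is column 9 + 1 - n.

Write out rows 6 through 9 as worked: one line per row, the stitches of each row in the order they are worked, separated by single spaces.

Row 6: chart row 1, WS - tiled (columns 1-9): K P P K P P K P P; work from column 9 back to 1 with K<->P swapped.
Row 7: chart row 2, RS - tile across columns 1-9 and work as-is.
Row 8: chart row 3, WS - tiled (columns 1-9): K K2TOG K K K2TOG K K K2TOG K; work from column 9 back to 1 with K<->P swapped.
Row 9: chart row 4, RS - tile across columns 1-9 and work as-is.

Rows as worked:
K K P K K P K K P
K P K K P K K P K
P K2TOG P P K2TOG P P K2TOG P
K2TOG P P K2TOG P P K2TOG P P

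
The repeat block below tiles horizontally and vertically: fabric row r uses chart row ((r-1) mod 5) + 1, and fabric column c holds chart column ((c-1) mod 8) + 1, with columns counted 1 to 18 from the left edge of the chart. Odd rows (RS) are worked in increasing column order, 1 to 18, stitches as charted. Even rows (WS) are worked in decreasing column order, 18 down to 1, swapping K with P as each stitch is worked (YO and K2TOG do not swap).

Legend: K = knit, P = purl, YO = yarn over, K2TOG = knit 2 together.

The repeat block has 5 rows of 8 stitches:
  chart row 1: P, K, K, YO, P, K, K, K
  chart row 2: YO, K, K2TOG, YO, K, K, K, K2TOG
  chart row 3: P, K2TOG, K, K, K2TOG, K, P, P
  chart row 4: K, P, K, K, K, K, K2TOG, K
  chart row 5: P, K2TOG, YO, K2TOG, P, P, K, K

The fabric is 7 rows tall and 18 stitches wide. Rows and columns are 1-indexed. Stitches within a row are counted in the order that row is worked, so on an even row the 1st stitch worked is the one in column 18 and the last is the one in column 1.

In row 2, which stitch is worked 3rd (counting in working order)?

For row 2: chart row = ((2-1) mod 5) + 1 = 2; this is a WS (even) row.
Chart row 2 tiled across columns 1-18: YO K K2TOG YO K K K K2TOG YO K K2TOG YO K K K K2TOG YO K
WS row: flip the tiled sequence (start at column 18) and apply K<->P; YO and K2TOG stay.
Row 2 as worked: P YO K2TOG P P P YO K2TOG P YO K2TOG P P P YO K2TOG P YO
The 3rd stitch worked is K2TOG.

== STITCH ==
K2TOG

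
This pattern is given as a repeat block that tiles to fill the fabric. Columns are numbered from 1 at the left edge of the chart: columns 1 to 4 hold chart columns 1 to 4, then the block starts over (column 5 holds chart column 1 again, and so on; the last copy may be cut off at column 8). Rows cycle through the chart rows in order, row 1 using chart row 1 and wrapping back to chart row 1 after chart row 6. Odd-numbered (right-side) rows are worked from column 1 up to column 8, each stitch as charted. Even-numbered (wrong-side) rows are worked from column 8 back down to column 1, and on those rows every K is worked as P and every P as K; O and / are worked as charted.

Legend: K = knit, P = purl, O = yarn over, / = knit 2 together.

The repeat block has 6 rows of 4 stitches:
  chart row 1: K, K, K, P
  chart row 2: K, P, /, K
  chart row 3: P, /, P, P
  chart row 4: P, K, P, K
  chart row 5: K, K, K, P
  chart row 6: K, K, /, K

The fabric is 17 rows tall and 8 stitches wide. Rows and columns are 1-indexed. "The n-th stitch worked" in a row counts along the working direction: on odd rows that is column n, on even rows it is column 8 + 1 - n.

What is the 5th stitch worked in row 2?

Stitch:
P

Derivation:
Row 2 uses chart row ((2-1) mod 6)+1 = 2. Row 2 is even, so WS.
Chart row 2 tiled across columns 1-8: K P / K K P / K
Wrong side: read the tiled row from column 8 down to 1 and exchange K with P (leave O, /).
Row 2 as worked: P / K P P / K P
The 5th stitch worked is P.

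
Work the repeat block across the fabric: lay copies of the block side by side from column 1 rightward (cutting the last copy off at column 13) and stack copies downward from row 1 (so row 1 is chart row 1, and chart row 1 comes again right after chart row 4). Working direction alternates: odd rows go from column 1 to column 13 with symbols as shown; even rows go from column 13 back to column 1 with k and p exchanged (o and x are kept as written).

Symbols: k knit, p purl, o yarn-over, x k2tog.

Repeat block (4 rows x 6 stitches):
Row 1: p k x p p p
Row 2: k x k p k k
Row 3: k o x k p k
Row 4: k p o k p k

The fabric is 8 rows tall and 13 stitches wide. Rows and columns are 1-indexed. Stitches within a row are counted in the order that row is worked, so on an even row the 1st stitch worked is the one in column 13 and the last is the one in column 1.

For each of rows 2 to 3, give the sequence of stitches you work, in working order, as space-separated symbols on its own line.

Row 2: chart row 2, WS - tiled (columns 1-13): k x k p k k k x k p k k k; work from column 13 back to 1 with k<->p swapped.
Row 3: chart row 3, RS - tile across columns 1-13 and work as-is.

Result:
p p p k p x p p p k p x p
k o x k p k k o x k p k k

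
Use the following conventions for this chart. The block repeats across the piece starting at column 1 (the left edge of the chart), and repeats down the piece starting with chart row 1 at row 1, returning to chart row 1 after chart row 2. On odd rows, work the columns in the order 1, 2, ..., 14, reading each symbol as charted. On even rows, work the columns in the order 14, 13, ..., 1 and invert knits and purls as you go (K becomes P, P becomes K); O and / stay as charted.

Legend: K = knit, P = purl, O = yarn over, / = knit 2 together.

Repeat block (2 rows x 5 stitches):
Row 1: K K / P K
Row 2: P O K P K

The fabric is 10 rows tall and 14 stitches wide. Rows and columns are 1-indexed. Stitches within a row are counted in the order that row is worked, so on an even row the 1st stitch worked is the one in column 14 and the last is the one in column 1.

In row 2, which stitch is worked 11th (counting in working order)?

== STITCH ==
K

Derivation:
Row 2: (2-1) mod 2 = 1, so use chart row 2. Even row -> WS.
Chart row 2 tiled across columns 1-14: P O K P K P O K P K P O K P
WS: work from column 14 back to column 1 (reverse the tiled row), swapping K<->P (O and / unchanged).
Row 2 as worked: K P O K P K P O K P K P O K
Stitch 11 in working order -> K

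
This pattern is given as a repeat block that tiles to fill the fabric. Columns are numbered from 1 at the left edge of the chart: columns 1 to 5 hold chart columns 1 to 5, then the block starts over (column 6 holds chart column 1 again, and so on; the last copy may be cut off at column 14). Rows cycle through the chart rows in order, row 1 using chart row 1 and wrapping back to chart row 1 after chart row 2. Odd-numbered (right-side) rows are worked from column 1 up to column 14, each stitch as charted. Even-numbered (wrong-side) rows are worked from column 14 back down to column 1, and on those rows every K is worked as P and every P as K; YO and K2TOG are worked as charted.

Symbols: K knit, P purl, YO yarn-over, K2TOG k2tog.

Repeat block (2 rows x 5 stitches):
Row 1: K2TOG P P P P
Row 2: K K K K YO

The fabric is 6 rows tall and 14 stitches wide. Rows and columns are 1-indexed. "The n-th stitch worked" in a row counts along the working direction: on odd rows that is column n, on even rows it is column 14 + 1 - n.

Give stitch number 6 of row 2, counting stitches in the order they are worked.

Row 2: (2-1) mod 2 = 1, so use chart row 2. Even row -> WS.
Chart row 2 tiled across columns 1-14: K K K K YO K K K K YO K K K K
WS row: flip the tiled sequence (start at column 14) and apply K<->P; YO and K2TOG stay.
Row 2 as worked: P P P P YO P P P P YO P P P P
The 6th stitch worked is P.

Stitch:
P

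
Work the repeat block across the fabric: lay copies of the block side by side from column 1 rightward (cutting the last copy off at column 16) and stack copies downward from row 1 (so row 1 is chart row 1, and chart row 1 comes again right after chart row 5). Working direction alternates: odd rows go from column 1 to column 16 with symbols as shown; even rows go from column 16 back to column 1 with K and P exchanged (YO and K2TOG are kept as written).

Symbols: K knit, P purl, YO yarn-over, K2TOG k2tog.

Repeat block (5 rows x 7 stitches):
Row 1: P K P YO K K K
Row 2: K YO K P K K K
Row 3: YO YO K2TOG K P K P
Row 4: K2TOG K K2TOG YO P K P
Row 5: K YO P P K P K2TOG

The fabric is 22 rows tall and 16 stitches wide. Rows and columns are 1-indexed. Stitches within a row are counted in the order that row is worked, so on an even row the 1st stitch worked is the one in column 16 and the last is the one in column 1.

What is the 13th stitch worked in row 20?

Row 20: (20-1) mod 5 = 4, so use chart row 5. Even row -> WS.
Chart row 5 tiled across columns 1-16: K YO P P K P K2TOG K YO P P K P K2TOG K YO
WS: work from column 16 back to column 1 (reverse the tiled row), swapping K<->P (YO and K2TOG unchanged).
Row 20 as worked: YO P K2TOG K P K K YO P K2TOG K P K K YO P
Counting 13 along the worked row gives K.

Stitch:
K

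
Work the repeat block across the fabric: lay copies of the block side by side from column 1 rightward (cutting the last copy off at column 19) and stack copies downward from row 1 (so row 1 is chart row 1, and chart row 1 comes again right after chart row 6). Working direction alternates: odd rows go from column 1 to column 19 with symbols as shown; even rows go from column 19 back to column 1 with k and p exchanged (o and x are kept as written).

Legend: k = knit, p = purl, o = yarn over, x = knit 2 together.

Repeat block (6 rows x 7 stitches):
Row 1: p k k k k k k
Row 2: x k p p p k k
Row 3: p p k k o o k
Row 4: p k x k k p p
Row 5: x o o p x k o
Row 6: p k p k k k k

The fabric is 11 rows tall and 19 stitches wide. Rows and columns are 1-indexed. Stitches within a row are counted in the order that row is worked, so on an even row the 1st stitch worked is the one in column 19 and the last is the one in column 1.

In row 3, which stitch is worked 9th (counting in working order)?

Row 3: (3-1) mod 6 = 2, so use chart row 3. Odd row -> RS.
Chart row 3 tiled across columns 1-19: p p k k o o k p p k k o o k p p k k o
Right side: take the tiled row as-is (worked left to right from column 1).
The 9th stitch worked is p.

== STITCH ==
p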